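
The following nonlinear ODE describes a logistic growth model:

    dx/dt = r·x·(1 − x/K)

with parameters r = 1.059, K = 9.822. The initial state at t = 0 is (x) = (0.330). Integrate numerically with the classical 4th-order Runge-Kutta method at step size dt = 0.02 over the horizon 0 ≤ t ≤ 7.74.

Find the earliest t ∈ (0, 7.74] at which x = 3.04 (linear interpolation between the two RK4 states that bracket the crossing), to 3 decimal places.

t=0.000: state=(0.330)
step 1 (dt=0.02): k1=(0.338), k2=(0.341), k3=(0.341), k4=(0.344); state += dt/6·(k1+2k2+2k3+k4)
t=0.020: state=(0.337)
t=0.040: state=(0.344)
t=0.060: state=(0.351)
continuing one RK4 step at a time; state shown every 25 steps (Δt=0.5):
t=0.500: state=(0.548)
t=1.000: state=(0.895)
t=1.500: state=(1.429)
t=2.000: state=(2.203)
t=2.400: state=(3.008)
next step: t=2.420: state=(3.053) — x has crossed 3.04
linear interpolation between t=2.400 (3.00840) and t=2.420 (3.05278) → t≈2.414

t = 2.414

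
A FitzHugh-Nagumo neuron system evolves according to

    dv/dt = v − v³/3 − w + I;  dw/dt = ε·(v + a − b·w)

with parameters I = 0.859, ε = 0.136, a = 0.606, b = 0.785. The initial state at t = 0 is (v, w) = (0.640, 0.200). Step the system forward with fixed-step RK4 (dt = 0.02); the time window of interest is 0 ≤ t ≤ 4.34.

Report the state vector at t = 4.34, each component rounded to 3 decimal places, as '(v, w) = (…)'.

t=0.000: state=(0.640, 0.200)
step 1 (dt=0.02): k1=(1.212, 0.148), k2=(1.217, 0.150), k3=(1.217, 0.150), k4=(1.223, 0.151); state += dt/6·(k1+2k2+2k3+k4)
t=0.020: state=(0.664, 0.203)
t=0.040: state=(0.689, 0.206)
t=0.060: state=(0.714, 0.209)
continuing one RK4 step at a time; state shown every 10 steps (Δt=0.2):
t=0.200: state=(0.891, 0.233)
t=0.400: state=(1.145, 0.271)
t=0.600: state=(1.375, 0.316)
t=0.800: state=(1.560, 0.365)
t=1.000: state=(1.690, 0.418)
t=1.200: state=(1.772, 0.472)
t=1.400: state=(1.816, 0.527)
t=1.600: state=(1.836, 0.581)
t=1.800: state=(1.839, 0.634)
t=2.000: state=(1.833, 0.687)
t=2.200: state=(1.821, 0.738)
t=2.400: state=(1.805, 0.787)
t=2.600: state=(1.788, 0.835)
t=2.800: state=(1.768, 0.882)
t=3.000: state=(1.749, 0.927)
t=3.200: state=(1.728, 0.970)
t=3.400: state=(1.707, 1.012)
t=3.600: state=(1.686, 1.053)
t=3.800: state=(1.665, 1.092)
t=4.000: state=(1.644, 1.130)
t=4.200: state=(1.622, 1.166)
t=4.340: state=(1.607, 1.191)

(v, w) = (1.607, 1.191)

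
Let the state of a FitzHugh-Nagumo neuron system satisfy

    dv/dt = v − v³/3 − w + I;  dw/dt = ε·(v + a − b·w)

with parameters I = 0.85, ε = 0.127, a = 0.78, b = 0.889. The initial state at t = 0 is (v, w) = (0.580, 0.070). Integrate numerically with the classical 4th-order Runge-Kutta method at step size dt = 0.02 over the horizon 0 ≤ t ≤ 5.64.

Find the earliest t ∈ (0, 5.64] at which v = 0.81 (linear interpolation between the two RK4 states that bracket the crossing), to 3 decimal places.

t=0.000: state=(0.580, 0.070)
step 1 (dt=0.02): k1=(1.295, 0.165), k2=(1.302, 0.166), k3=(1.302, 0.166), k4=(1.309, 0.168); state += dt/6·(k1+2k2+2k3+k4)
t=0.020: state=(0.606, 0.073)
t=0.040: state=(0.632, 0.077)
t=0.060: state=(0.659, 0.080)
t=0.160: state=(0.795, 0.098)
next step: t=0.180: state=(0.822, 0.102) — v has crossed 0.81
linear interpolation between t=0.160 (0.79473) and t=0.180 (0.82237) → t≈0.171

t = 0.171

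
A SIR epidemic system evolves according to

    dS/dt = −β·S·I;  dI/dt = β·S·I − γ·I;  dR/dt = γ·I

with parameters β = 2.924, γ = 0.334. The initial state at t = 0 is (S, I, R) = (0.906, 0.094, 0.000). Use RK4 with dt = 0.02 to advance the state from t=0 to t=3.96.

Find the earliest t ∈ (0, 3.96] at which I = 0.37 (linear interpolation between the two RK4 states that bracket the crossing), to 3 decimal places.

t=0.000: state=(0.906, 0.094, 0.000)
step 1 (dt=0.02): k1=(-0.249, 0.218, 0.031), k2=(-0.254, 0.222, 0.032), k3=(-0.254, 0.222, 0.032), k4=(-0.259, 0.226, 0.033); state += dt/6·(k1+2k2+2k3+k4)
t=0.020: state=(0.901, 0.098, 0.001)
t=0.040: state=(0.896, 0.103, 0.001)
t=0.060: state=(0.890, 0.108, 0.002)
continuing one RK4 step at a time; state shown every 10 steps (Δt=0.2):
t=0.200: state=(0.845, 0.147, 0.008)
t=0.400: state=(0.760, 0.220, 0.020)
t=0.600: state=(0.651, 0.311, 0.038)
t=0.700: state=(0.590, 0.361, 0.049)
next step: t=0.720: state=(0.578, 0.371, 0.051) — I has crossed 0.37
linear interpolation between t=0.700 (0.36083) and t=0.720 (0.37088) → t≈0.718

t = 0.718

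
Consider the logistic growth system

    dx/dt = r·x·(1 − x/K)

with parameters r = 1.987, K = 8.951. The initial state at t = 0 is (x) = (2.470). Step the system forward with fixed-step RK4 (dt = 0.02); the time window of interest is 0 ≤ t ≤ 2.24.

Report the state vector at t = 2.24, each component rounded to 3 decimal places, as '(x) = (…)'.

(x) = (8.685)

t=0.000: state=(2.470)
step 1 (dt=0.02): k1=(3.554), k2=(3.585), k3=(3.585), k4=(3.616); state += dt/6·(k1+2k2+2k3+k4)
t=0.020: state=(2.542)
t=0.040: state=(2.615)
t=0.060: state=(2.689)
continuing one RK4 step at a time; state shown every 5 steps (Δt=0.1):
t=0.100: state=(2.841)
t=0.200: state=(3.239)
t=0.300: state=(3.660)
t=0.400: state=(4.096)
t=0.500: state=(4.540)
t=0.600: state=(4.982)
t=0.700: state=(5.415)
t=0.800: state=(5.830)
t=0.900: state=(6.221)
t=1.000: state=(6.583)
t=1.100: state=(6.912)
t=1.200: state=(7.208)
t=1.300: state=(7.470)
t=1.400: state=(7.700)
t=1.500: state=(7.899)
t=1.600: state=(8.070)
t=1.700: state=(8.216)
t=1.800: state=(8.339)
t=1.900: state=(8.443)
t=2.000: state=(8.530)
t=2.100: state=(8.603)
t=2.200: state=(8.664)
t=2.240: state=(8.685)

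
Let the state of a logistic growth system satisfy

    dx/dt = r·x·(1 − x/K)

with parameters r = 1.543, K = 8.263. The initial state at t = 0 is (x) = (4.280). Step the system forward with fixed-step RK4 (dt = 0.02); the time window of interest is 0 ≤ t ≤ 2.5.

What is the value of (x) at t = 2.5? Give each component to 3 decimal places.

(x) = (8.104)

t=0.000: state=(4.280)
step 1 (dt=0.02): k1=(3.183), k2=(3.181), k3=(3.181), k4=(3.179); state += dt/6·(k1+2k2+2k3+k4)
t=0.020: state=(4.344)
t=0.040: state=(4.407)
t=0.060: state=(4.471)
continuing one RK4 step at a time; state shown every 5 steps (Δt=0.1):
t=0.100: state=(4.597)
t=0.200: state=(4.908)
t=0.300: state=(5.211)
t=0.400: state=(5.501)
t=0.500: state=(5.777)
t=0.600: state=(6.037)
t=0.700: state=(6.279)
t=0.800: state=(6.502)
t=0.900: state=(6.706)
t=1.000: state=(6.892)
t=1.100: state=(7.060)
t=1.200: state=(7.210)
t=1.300: state=(7.344)
t=1.400: state=(7.462)
t=1.500: state=(7.567)
t=1.600: state=(7.659)
t=1.700: state=(7.740)
t=1.800: state=(7.811)
t=1.900: state=(7.872)
t=2.000: state=(7.926)
t=2.100: state=(7.973)
t=2.200: state=(8.013)
t=2.300: state=(8.048)
t=2.400: state=(8.078)
t=2.500: state=(8.104)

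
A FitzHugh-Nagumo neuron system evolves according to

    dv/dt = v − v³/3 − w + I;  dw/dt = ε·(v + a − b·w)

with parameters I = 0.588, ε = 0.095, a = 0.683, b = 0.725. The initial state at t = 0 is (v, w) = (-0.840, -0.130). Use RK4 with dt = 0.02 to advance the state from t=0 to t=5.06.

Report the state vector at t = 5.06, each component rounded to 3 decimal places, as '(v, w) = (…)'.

t=0.000: state=(-0.840, -0.130)
step 1 (dt=0.02): k1=(0.076, -0.006), k2=(0.076, -0.006), k3=(0.076, -0.006), k4=(0.076, -0.006); state += dt/6·(k1+2k2+2k3+k4)
t=0.020: state=(-0.838, -0.130)
t=0.040: state=(-0.837, -0.130)
t=0.060: state=(-0.835, -0.130)
continuing one RK4 step at a time; state shown every 10 steps (Δt=0.2):
t=0.200: state=(-0.824, -0.131)
t=0.400: state=(-0.807, -0.132)
t=0.600: state=(-0.789, -0.132)
t=0.800: state=(-0.769, -0.132)
t=1.000: state=(-0.748, -0.132)
t=1.200: state=(-0.725, -0.131)
t=1.400: state=(-0.700, -0.130)
t=1.600: state=(-0.672, -0.128)
t=1.800: state=(-0.641, -0.126)
t=2.000: state=(-0.607, -0.123)
t=2.200: state=(-0.570, -0.119)
t=2.400: state=(-0.527, -0.115)
t=2.600: state=(-0.480, -0.110)
t=2.800: state=(-0.425, -0.105)
t=3.000: state=(-0.362, -0.098)
t=3.200: state=(-0.288, -0.090)
t=3.400: state=(-0.202, -0.080)
t=3.600: state=(-0.099, -0.069)
t=3.800: state=(0.023, -0.056)
t=4.000: state=(0.169, -0.040)
t=4.200: state=(0.342, -0.022)
t=4.400: state=(0.544, -0.001)
t=4.600: state=(0.771, 0.025)
t=4.800: state=(1.011, 0.054)
t=5.000: state=(1.244, 0.087)
t=5.060: state=(1.308, 0.098)

(v, w) = (1.308, 0.098)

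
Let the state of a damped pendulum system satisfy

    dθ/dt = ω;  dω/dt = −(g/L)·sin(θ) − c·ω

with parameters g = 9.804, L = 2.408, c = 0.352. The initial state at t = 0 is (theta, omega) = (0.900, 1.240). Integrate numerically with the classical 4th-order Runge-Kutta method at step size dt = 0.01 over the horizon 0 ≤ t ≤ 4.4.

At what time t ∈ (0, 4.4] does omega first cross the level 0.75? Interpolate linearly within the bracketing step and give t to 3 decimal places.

t = 0.132

t=0.000: state=(0.900, 1.240)
step 1 (dt=0.01): k1=(1.240, -3.626), k2=(1.222, -3.635), k3=(1.222, -3.635), k4=(1.204, -3.644); state += dt/6·(k1+2k2+2k3+k4)
t=0.010: state=(0.912, 1.204)
t=0.020: state=(0.924, 1.167)
t=0.030: state=(0.936, 1.130)
t=0.130: state=(1.030, 0.758)
next step: t=0.140: state=(1.037, 0.720) — omega has crossed 0.75
linear interpolation between t=0.130 (0.75786) and t=0.140 (0.72027) → t≈0.132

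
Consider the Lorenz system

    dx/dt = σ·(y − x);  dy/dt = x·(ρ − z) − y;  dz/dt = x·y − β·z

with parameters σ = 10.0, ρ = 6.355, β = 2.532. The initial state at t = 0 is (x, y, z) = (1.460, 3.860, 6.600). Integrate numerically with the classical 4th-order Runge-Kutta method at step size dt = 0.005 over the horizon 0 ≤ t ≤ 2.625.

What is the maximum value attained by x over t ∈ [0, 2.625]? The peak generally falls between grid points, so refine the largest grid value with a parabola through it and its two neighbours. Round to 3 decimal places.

t=0.000: state=(1.460, 3.860, 6.600)
step 1 (dt=0.005): k1=(24.000, -4.218, -11.076), k2=(23.295, -4.180, -10.790), k3=(23.313, -4.181, -10.798), k4=(22.625, -4.140, -10.522); state += dt/6·(k1+2k2+2k3+k4)
t=0.005: state=(1.577, 3.839, 6.546)
t=0.010: state=(1.686, 3.819, 6.495)
t=0.015: state=(1.790, 3.799, 6.446)
continuing one RK4 step at a time; state shown every 20 steps (Δt=0.1):
t=0.100: state=(2.848, 3.539, 5.874)
t=0.200: state=(3.227, 3.404, 5.503)
t=0.300: state=(3.328, 3.388, 5.256)
t=0.400: state=(3.385, 3.446, 5.093)
t=0.500: state=(3.458, 3.544, 5.010)
t=0.600: state=(3.555, 3.659, 5.006)
t=0.700: state=(3.660, 3.764, 5.071)
t=0.800: state=(3.756, 3.840, 5.185)
t=0.900: state=(3.823, 3.872, 5.319)
t=1.000: state=(3.851, 3.859, 5.442)
t=1.100: state=(3.839, 3.808, 5.528)
t=1.200: state=(3.794, 3.738, 5.564)
t=1.300: state=(3.732, 3.667, 5.550)
t=1.400: state=(3.669, 3.610, 5.496)
t=1.500: state=(3.618, 3.577, 5.422)
t=1.600: state=(3.588, 3.570, 5.345)
t=1.700: state=(3.582, 3.586, 5.281)
t=1.800: state=(3.596, 3.619, 5.242)
t=1.900: state=(3.625, 3.660, 5.230)
t=2.000: state=(3.662, 3.700, 5.245)
t=2.100: state=(3.698, 3.730, 5.281)
t=2.200: state=(3.725, 3.747, 5.326)
t=2.300: state=(3.740, 3.747, 5.372)
t=2.400: state=(3.740, 3.734, 5.407)
t=2.500: state=(3.729, 3.712, 5.426)
t=2.600: state=(3.709, 3.687, 5.427)
t=2.625: state=(3.703, 3.681, 5.425)
largest grid value and its neighbours: x(1.015)=3.85205, x(1.020)=3.85206, x(1.025)=3.85196
parabola through these three points peaks at t≈1.018 with x≈3.85207

max x = 3.852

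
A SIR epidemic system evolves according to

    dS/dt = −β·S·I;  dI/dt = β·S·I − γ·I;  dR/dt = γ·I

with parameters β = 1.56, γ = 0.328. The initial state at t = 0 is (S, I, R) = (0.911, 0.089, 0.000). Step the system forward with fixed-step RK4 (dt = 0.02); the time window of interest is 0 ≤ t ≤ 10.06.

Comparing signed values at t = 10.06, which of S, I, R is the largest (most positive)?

t=0.000: state=(0.911, 0.089, 0.000)
step 1 (dt=0.02): k1=(-0.126, 0.097, 0.029), k2=(-0.128, 0.098, 0.030), k3=(-0.128, 0.098, 0.030), k4=(-0.129, 0.099, 0.030); state += dt/6·(k1+2k2+2k3+k4)
t=0.020: state=(0.908, 0.091, 0.001)
t=0.040: state=(0.906, 0.093, 0.001)
t=0.060: state=(0.903, 0.095, 0.002)
continuing one RK4 step at a time; state shown every 25 steps (Δt=0.5):
t=0.500: state=(0.831, 0.149, 0.019)
t=1.000: state=(0.717, 0.232, 0.050)
t=1.500: state=(0.577, 0.327, 0.096)
t=2.000: state=(0.432, 0.411, 0.157)
t=2.500: state=(0.306, 0.465, 0.229)
t=3.000: state=(0.211, 0.481, 0.307)
t=3.500: state=(0.146, 0.469, 0.386)
t=4.000: state=(0.102, 0.438, 0.460)
t=4.500: state=(0.074, 0.398, 0.529)
t=5.000: state=(0.055, 0.355, 0.590)
t=5.500: state=(0.042, 0.313, 0.645)
t=6.000: state=(0.034, 0.273, 0.693)
t=6.500: state=(0.028, 0.237, 0.735)
t=7.000: state=(0.023, 0.206, 0.771)
t=7.500: state=(0.020, 0.177, 0.803)
t=8.000: state=(0.018, 0.153, 0.830)
t=8.500: state=(0.016, 0.131, 0.853)
t=9.000: state=(0.014, 0.113, 0.873)
t=9.500: state=(0.013, 0.097, 0.890)
t=10.000: state=(0.012, 0.083, 0.905)
t=10.060: state=(0.012, 0.081, 0.906)
compare at T: S=0.012, I=0.081, R=0.906

largest component: R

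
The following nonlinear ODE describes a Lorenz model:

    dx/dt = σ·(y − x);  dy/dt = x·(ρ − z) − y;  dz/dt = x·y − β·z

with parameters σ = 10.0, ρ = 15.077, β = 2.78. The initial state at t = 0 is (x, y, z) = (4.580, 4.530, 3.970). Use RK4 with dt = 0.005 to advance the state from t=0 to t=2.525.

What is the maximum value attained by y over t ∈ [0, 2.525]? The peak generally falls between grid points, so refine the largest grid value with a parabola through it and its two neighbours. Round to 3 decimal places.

max y = 12.684

t=0.000: state=(4.580, 4.530, 3.970)
step 1 (dt=0.005): k1=(-0.500, 46.340, 9.711), k2=(0.671, 46.099, 10.168), k3=(0.636, 46.127, 10.176), k4=(1.775, 45.912, 10.641); state += dt/6·(k1+2k2+2k3+k4)
t=0.005: state=(4.583, 4.761, 4.021)
t=0.010: state=(4.598, 4.989, 4.076)
t=0.015: state=(4.622, 5.217, 4.137)
continuing one RK4 step at a time; state shown every 20 steps (Δt=0.1):
t=0.100: state=(6.224, 9.102, 6.203)
t=0.200: state=(9.511, 12.598, 12.540)
t=0.300: state=(10.781, 9.610, 20.248)
t=0.400: state=(7.600, 3.334, 20.501)
t=0.500: state=(3.873, 1.067, 16.466)
t=0.600: state=(2.051, 1.069, 12.708)
t=0.700: state=(1.613, 1.607, 9.824)
t=0.800: state=(1.914, 2.501, 7.748)
t=0.900: state=(2.807, 4.039, 6.535)
t=1.000: state=(4.466, 6.592, 6.639)
t=1.100: state=(7.032, 9.917, 9.266)
t=1.200: state=(9.582, 11.262, 15.163)
t=1.300: state=(9.475, 7.513, 19.774)
t=1.400: state=(6.540, 3.298, 18.634)
t=1.500: state=(3.898, 2.021, 15.205)
t=1.600: state=(2.758, 2.262, 12.091)
t=1.700: state=(2.734, 3.123, 9.779)
t=1.800: state=(3.486, 4.600, 8.441)
t=1.900: state=(4.978, 6.846, 8.513)
t=2.000: state=(7.113, 9.372, 10.829)
t=2.100: state=(8.950, 10.002, 15.336)
t=2.200: state=(8.704, 7.174, 18.515)
t=2.300: state=(6.506, 4.075, 17.674)
t=2.400: state=(4.476, 2.993, 14.971)
t=2.500: state=(3.584, 3.239, 12.378)
t=2.525: state=(3.528, 3.420, 11.832)
largest grid value and its neighbours: y(0.210)=12.67540, y(0.215)=12.68396, y(0.220)=12.67157
parabola through these three points peaks at t≈0.215 with y≈12.68405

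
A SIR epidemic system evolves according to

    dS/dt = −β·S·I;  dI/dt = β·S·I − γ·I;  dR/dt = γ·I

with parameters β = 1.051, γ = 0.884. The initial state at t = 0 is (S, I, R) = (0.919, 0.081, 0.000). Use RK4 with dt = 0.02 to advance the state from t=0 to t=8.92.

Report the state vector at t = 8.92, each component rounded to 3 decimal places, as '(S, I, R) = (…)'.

(S, I, R) = (0.548, 0.017, 0.435)

t=0.000: state=(0.919, 0.081, 0.000)
step 1 (dt=0.02): k1=(-0.078, 0.007, 0.072), k2=(-0.078, 0.007, 0.072), k3=(-0.078, 0.007, 0.072), k4=(-0.078, 0.007, 0.072); state += dt/6·(k1+2k2+2k3+k4)
t=0.020: state=(0.917, 0.081, 0.001)
t=0.040: state=(0.916, 0.081, 0.003)
t=0.060: state=(0.914, 0.081, 0.004)
continuing one RK4 step at a time; state shown every 25 steps (Δt=0.5):
t=0.500: state=(0.880, 0.084, 0.036)
t=1.000: state=(0.842, 0.084, 0.074)
t=1.500: state=(0.806, 0.084, 0.111)
t=2.000: state=(0.771, 0.081, 0.147)
t=2.500: state=(0.740, 0.078, 0.182)
t=3.000: state=(0.711, 0.073, 0.216)
t=3.500: state=(0.685, 0.068, 0.247)
t=4.000: state=(0.662, 0.062, 0.276)
t=4.500: state=(0.642, 0.056, 0.302)
t=5.000: state=(0.624, 0.050, 0.326)
t=5.500: state=(0.609, 0.045, 0.347)
t=6.000: state=(0.595, 0.039, 0.365)
t=6.500: state=(0.584, 0.035, 0.382)
t=7.000: state=(0.574, 0.030, 0.396)
t=7.500: state=(0.566, 0.026, 0.408)
t=8.000: state=(0.558, 0.023, 0.419)
t=8.500: state=(0.552, 0.019, 0.428)
t=8.920: state=(0.548, 0.017, 0.435)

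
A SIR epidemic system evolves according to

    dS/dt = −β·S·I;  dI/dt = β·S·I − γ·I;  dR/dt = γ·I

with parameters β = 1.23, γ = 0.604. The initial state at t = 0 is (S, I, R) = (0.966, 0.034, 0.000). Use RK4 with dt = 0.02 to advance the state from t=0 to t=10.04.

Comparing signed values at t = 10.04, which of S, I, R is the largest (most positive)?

t=0.000: state=(0.966, 0.034, 0.000)
step 1 (dt=0.02): k1=(-0.040, 0.020, 0.021), k2=(-0.041, 0.020, 0.021), k3=(-0.041, 0.020, 0.021), k4=(-0.041, 0.020, 0.021); state += dt/6·(k1+2k2+2k3+k4)
t=0.020: state=(0.965, 0.034, 0.000)
t=0.040: state=(0.964, 0.035, 0.001)
t=0.060: state=(0.964, 0.035, 0.001)
continuing one RK4 step at a time; state shown every 25 steps (Δt=0.5):
t=0.500: state=(0.943, 0.045, 0.012)
t=1.000: state=(0.913, 0.059, 0.028)
t=1.500: state=(0.876, 0.076, 0.048)
t=2.000: state=(0.831, 0.095, 0.074)
t=2.500: state=(0.779, 0.115, 0.105)
t=3.000: state=(0.722, 0.135, 0.143)
t=3.500: state=(0.660, 0.153, 0.187)
t=4.000: state=(0.598, 0.166, 0.235)
t=4.500: state=(0.539, 0.175, 0.287)
t=5.000: state=(0.483, 0.177, 0.340)
t=5.500: state=(0.434, 0.173, 0.393)
t=6.000: state=(0.391, 0.165, 0.444)
t=6.500: state=(0.355, 0.153, 0.492)
t=7.000: state=(0.324, 0.140, 0.536)
t=7.500: state=(0.299, 0.125, 0.576)
t=8.000: state=(0.278, 0.110, 0.612)
t=8.500: state=(0.261, 0.096, 0.643)
t=9.000: state=(0.247, 0.083, 0.670)
t=9.500: state=(0.235, 0.071, 0.693)
t=10.000: state=(0.226, 0.061, 0.713)
t=10.040: state=(0.225, 0.060, 0.715)
compare at T: S=0.225, I=0.060, R=0.715

largest component: R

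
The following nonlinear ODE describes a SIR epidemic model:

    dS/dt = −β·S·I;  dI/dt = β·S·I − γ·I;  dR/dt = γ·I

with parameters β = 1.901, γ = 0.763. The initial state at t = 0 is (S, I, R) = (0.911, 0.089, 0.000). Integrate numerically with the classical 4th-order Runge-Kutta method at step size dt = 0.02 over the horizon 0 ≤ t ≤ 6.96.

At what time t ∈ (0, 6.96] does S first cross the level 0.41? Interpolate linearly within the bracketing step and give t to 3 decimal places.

t=0.000: state=(0.911, 0.089, 0.000)
step 1 (dt=0.02): k1=(-0.154, 0.086, 0.068), k2=(-0.155, 0.087, 0.069), k3=(-0.155, 0.087, 0.069), k4=(-0.157, 0.087, 0.069); state += dt/6·(k1+2k2+2k3+k4)
t=0.020: state=(0.908, 0.091, 0.001)
t=0.040: state=(0.905, 0.092, 0.003)
t=0.060: state=(0.902, 0.094, 0.004)
continuing one RK4 step at a time; state shown every 25 steps (Δt=0.5):
t=0.500: state=(0.818, 0.139, 0.043)
t=1.000: state=(0.698, 0.195, 0.107)
t=1.500: state=(0.566, 0.243, 0.191)
t=2.000: state=(0.444, 0.268, 0.289)
t=2.140: state=(0.413, 0.269, 0.318)
next step: t=2.160: state=(0.409, 0.270, 0.322) — S has crossed 0.41
linear interpolation between t=2.140 (0.41289) and t=2.160 (0.40869) → t≈2.154

t = 2.154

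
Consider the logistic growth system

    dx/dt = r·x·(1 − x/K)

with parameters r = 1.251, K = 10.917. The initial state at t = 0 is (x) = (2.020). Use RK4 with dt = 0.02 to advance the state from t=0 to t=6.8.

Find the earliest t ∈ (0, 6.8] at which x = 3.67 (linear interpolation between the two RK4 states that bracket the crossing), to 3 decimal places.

t = 0.641

t=0.000: state=(2.020)
step 1 (dt=0.02): k1=(2.059), k2=(2.076), k3=(2.076), k4=(2.092); state += dt/6·(k1+2k2+2k3+k4)
t=0.020: state=(2.062)
t=0.040: state=(2.104)
t=0.060: state=(2.146)
continuing one RK4 step at a time; state shown every 25 steps (Δt=0.5):
t=0.500: state=(3.253)
t=0.640: state=(3.666)
next step: t=0.660: state=(3.727) — x has crossed 3.67
linear interpolation between t=0.640 (3.66615) and t=0.660 (3.72732) → t≈0.641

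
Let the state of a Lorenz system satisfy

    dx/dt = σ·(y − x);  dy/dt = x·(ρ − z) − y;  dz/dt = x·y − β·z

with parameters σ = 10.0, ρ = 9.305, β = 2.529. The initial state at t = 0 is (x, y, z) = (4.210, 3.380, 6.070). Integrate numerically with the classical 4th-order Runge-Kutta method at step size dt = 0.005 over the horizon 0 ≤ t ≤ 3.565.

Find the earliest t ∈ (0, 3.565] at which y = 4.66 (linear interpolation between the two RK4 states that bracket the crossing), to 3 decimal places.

t=0.000: state=(4.210, 3.380, 6.070)
step 1 (dt=0.005): k1=(-8.300, 10.239, -1.121), k2=(-7.837, 10.158, -1.077), k3=(-7.850, 10.162, -1.074), k4=(-7.399, 10.084, -1.028); state += dt/6·(k1+2k2+2k3+k4)
t=0.005: state=(4.171, 3.431, 6.065)
t=0.010: state=(4.136, 3.481, 6.060)
t=0.015: state=(4.105, 3.530, 6.055)
t=0.140: state=(4.183, 4.645, 6.205)
next step: t=0.145: state=(4.206, 4.686, 6.224) — y has crossed 4.66
linear interpolation between t=0.140 (4.64461) and t=0.145 (4.68610) → t≈0.142

t = 0.142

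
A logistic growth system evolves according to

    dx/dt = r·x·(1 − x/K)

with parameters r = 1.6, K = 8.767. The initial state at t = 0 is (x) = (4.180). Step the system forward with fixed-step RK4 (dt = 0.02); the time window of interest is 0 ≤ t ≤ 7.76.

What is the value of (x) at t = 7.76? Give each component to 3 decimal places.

t=0.000: state=(4.180)
step 1 (dt=0.02): k1=(3.499), k2=(3.502), k3=(3.502), k4=(3.504); state += dt/6·(k1+2k2+2k3+k4)
t=0.020: state=(4.250)
t=0.040: state=(4.320)
t=0.060: state=(4.390)
continuing one RK4 step at a time; state shown every 25 steps (Δt=0.5):
t=0.500: state=(5.872)
t=1.000: state=(7.177)
t=1.500: state=(7.973)
t=2.000: state=(8.392)
t=2.500: state=(8.594)
t=3.000: state=(8.689)
t=3.500: state=(8.732)
t=4.000: state=(8.751)
t=4.500: state=(8.760)
t=5.000: state=(8.764)
t=5.500: state=(8.766)
t=6.000: state=(8.766)
t=6.500: state=(8.767)
t=7.000: state=(8.767)
t=7.500: state=(8.767)
t=7.760: state=(8.767)

(x) = (8.767)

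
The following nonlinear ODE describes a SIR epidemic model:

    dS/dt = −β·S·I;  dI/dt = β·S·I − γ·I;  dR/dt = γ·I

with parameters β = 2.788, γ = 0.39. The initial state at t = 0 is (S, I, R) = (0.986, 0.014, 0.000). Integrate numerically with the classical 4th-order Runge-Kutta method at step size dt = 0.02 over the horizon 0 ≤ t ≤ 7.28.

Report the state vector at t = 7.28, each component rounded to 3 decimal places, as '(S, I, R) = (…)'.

(S, I, R) = (0.002, 0.125, 0.873)

t=0.000: state=(0.986, 0.014, 0.000)
step 1 (dt=0.02): k1=(-0.038, 0.033, 0.005), k2=(-0.039, 0.034, 0.006), k3=(-0.039, 0.034, 0.006), k4=(-0.040, 0.035, 0.006); state += dt/6·(k1+2k2+2k3+k4)
t=0.020: state=(0.985, 0.015, 0.000)
t=0.040: state=(0.984, 0.015, 0.000)
t=0.060: state=(0.984, 0.016, 0.000)
continuing one RK4 step at a time; state shown every 25 steps (Δt=0.5):
t=0.500: state=(0.950, 0.045, 0.005)
t=1.000: state=(0.849, 0.130, 0.021)
t=1.500: state=(0.633, 0.305, 0.062)
t=2.000: state=(0.359, 0.500, 0.141)
t=2.500: state=(0.166, 0.585, 0.249)
t=3.000: state=(0.074, 0.564, 0.362)
t=3.500: state=(0.035, 0.498, 0.466)
t=4.000: state=(0.018, 0.425, 0.556)
t=4.500: state=(0.011, 0.357, 0.632)
t=5.000: state=(0.007, 0.297, 0.696)
t=5.500: state=(0.005, 0.246, 0.749)
t=6.000: state=(0.003, 0.204, 0.793)
t=6.500: state=(0.003, 0.168, 0.829)
t=7.000: state=(0.002, 0.139, 0.859)
t=7.280: state=(0.002, 0.125, 0.873)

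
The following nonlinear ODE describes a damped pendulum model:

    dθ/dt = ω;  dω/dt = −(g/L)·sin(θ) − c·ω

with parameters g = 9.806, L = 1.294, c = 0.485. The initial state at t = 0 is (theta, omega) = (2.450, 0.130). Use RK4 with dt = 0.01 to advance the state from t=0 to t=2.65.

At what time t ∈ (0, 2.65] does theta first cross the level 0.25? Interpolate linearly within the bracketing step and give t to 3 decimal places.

t=0.000: state=(2.450, 0.130)
step 1 (dt=0.01): k1=(0.130, -4.896), k2=(0.106, -4.880), k3=(0.106, -4.881), k4=(0.081, -4.866); state += dt/6·(k1+2k2+2k3+k4)
t=0.010: state=(2.451, 0.081)
t=0.020: state=(2.452, 0.033)
t=0.030: state=(2.452, -0.016)
continuing one RK4 step at a time; state shown every 10 steps (Δt=0.1):
t=0.100: state=(2.439, -0.349)
t=0.200: state=(2.380, -0.825)
t=0.300: state=(2.273, -1.322)
t=0.400: state=(2.115, -1.857)
t=0.500: state=(1.900, -2.437)
t=0.600: state=(1.626, -3.045)
t=0.700: state=(1.292, -3.633)
t=0.800: state=(0.903, -4.116)
t=0.900: state=(0.476, -4.388)
t=0.950: state=(0.255, -4.417)
next step: t=0.960: state=(0.211, -4.413) — theta has crossed 0.25
linear interpolation between t=0.950 (0.25531) and t=0.960 (0.21116) → t≈0.951

t = 0.951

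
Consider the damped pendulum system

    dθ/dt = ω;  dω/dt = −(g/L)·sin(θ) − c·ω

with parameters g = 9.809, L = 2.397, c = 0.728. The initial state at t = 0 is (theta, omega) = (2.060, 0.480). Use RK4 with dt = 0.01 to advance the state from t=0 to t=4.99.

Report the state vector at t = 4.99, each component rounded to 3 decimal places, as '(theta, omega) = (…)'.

(theta, omega) = (-0.213, -0.431)

t=0.000: state=(2.060, 0.480)
step 1 (dt=0.01): k1=(0.480, -3.962), k2=(0.460, -3.943), k3=(0.460, -3.943), k4=(0.441, -3.924); state += dt/6·(k1+2k2+2k3+k4)
t=0.010: state=(2.065, 0.441)
t=0.020: state=(2.069, 0.402)
t=0.030: state=(2.073, 0.363)
continuing one RK4 step at a time; state shown every 20 steps (Δt=0.2):
t=0.200: state=(2.081, -0.249)
t=0.400: state=(1.966, -0.897)
t=0.600: state=(1.725, -1.505)
t=0.800: state=(1.367, -2.058)
t=1.000: state=(0.911, -2.466)
t=1.200: state=(0.400, -2.588)
t=1.400: state=(-0.099, -2.343)
t=1.600: state=(-0.516, -1.786)
t=1.800: state=(-0.803, -1.070)
t=2.000: state=(-0.943, -0.335)
t=2.200: state=(-0.942, 0.331)
t=2.400: state=(-0.818, 0.877)
t=2.600: state=(-0.602, 1.256)
t=2.800: state=(-0.330, 1.427)
t=3.000: state=(-0.047, 1.372)
t=3.200: state=(0.206, 1.120)
t=3.400: state=(0.393, 0.738)
t=3.600: state=(0.497, 0.304)
t=3.800: state=(0.516, -0.111)
t=4.000: state=(0.458, -0.456)
t=4.200: state=(0.341, -0.692)
t=4.400: state=(0.190, -0.797)
t=4.600: state=(0.031, -0.771)
t=4.800: state=(-0.111, -0.633)
t=4.990: state=(-0.213, -0.431)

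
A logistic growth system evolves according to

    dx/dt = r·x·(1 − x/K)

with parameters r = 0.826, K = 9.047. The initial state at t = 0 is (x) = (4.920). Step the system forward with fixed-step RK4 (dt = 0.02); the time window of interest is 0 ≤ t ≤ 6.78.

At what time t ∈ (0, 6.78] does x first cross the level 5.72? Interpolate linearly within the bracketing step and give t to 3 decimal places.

t = 0.443

t=0.000: state=(4.920)
step 1 (dt=0.02): k1=(1.854), k2=(1.852), k3=(1.852), k4=(1.851); state += dt/6·(k1+2k2+2k3+k4)
t=0.020: state=(4.957)
t=0.040: state=(4.994)
t=0.060: state=(5.031)
t=0.440: state=(5.714)
next step: t=0.460: state=(5.749) — x has crossed 5.72
linear interpolation between t=0.440 (5.71432) and t=0.460 (5.74902) → t≈0.443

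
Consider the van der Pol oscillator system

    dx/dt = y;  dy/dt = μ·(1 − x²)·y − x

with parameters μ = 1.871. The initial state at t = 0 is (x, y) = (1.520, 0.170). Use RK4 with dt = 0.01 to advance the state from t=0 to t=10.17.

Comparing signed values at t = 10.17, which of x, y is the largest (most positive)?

largest component: y

t=0.000: state=(1.520, 0.170)
step 1 (dt=0.01): k1=(0.170, -1.937), k2=(0.160, -1.915), k3=(0.160, -1.915), k4=(0.151, -1.893); state += dt/6·(k1+2k2+2k3+k4)
t=0.010: state=(1.522, 0.151)
t=0.020: state=(1.523, 0.132)
t=0.030: state=(1.524, 0.114)
continuing one RK4 step at a time; state shown every 50 steps (Δt=0.5):
t=0.500: state=(1.437, -0.396)
t=1.000: state=(1.165, -0.697)
t=1.500: state=(0.696, -1.276)
t=2.000: state=(-0.319, -3.076)
t=2.500: state=(-1.835, -1.504)
t=3.000: state=(-1.987, 0.236)
t=3.500: state=(-1.822, 0.383)
t=4.000: state=(-1.610, 0.470)
t=4.500: state=(-1.343, 0.617)
t=5.000: state=(-0.963, 0.958)
t=5.500: state=(-0.269, 2.042)
t=6.000: state=(1.263, 3.427)
t=6.500: state=(2.018, 0.077)
t=7.000: state=(1.911, -0.341)
t=7.500: state=(1.719, -0.424)
t=8.000: state=(1.482, -0.533)
t=8.500: state=(1.168, -0.752)
t=9.000: state=(0.671, -1.348)
t=9.500: state=(-0.405, -3.238)
t=10.000: state=(-1.882, -1.268)
t=10.170: state=(-2.005, -0.298)
compare at T: x=-2.005, y=-0.298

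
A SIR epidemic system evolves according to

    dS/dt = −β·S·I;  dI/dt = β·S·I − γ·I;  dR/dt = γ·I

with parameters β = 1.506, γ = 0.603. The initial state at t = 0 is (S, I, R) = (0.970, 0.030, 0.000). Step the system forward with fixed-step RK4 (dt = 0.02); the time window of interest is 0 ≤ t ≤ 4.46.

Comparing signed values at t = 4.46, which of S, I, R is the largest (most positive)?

largest component: R

t=0.000: state=(0.970, 0.030, 0.000)
step 1 (dt=0.02): k1=(-0.044, 0.026, 0.018), k2=(-0.044, 0.026, 0.018), k3=(-0.044, 0.026, 0.018), k4=(-0.045, 0.026, 0.018); state += dt/6·(k1+2k2+2k3+k4)
t=0.020: state=(0.969, 0.031, 0.000)
t=0.040: state=(0.968, 0.031, 0.001)
t=0.060: state=(0.967, 0.032, 0.001)
continuing one RK4 step at a time; state shown every 10 steps (Δt=0.2):
t=0.200: state=(0.960, 0.036, 0.004)
t=0.400: state=(0.949, 0.042, 0.009)
t=0.600: state=(0.936, 0.049, 0.014)
t=0.800: state=(0.921, 0.058, 0.021)
t=1.000: state=(0.904, 0.068, 0.028)
t=1.200: state=(0.884, 0.079, 0.037)
t=1.400: state=(0.862, 0.091, 0.047)
t=1.600: state=(0.837, 0.104, 0.059)
t=1.800: state=(0.810, 0.118, 0.072)
t=2.000: state=(0.780, 0.133, 0.087)
t=2.200: state=(0.748, 0.148, 0.104)
t=2.400: state=(0.713, 0.164, 0.123)
t=2.600: state=(0.677, 0.179, 0.144)
t=2.800: state=(0.640, 0.193, 0.166)
t=3.000: state=(0.603, 0.207, 0.190)
t=3.200: state=(0.566, 0.218, 0.216)
t=3.400: state=(0.529, 0.228, 0.243)
t=3.600: state=(0.493, 0.236, 0.271)
t=3.800: state=(0.459, 0.241, 0.300)
t=4.000: state=(0.426, 0.245, 0.329)
t=4.200: state=(0.396, 0.245, 0.359)
t=4.400: state=(0.368, 0.244, 0.388)
t=4.460: state=(0.360, 0.243, 0.397)
compare at T: S=0.360, I=0.243, R=0.397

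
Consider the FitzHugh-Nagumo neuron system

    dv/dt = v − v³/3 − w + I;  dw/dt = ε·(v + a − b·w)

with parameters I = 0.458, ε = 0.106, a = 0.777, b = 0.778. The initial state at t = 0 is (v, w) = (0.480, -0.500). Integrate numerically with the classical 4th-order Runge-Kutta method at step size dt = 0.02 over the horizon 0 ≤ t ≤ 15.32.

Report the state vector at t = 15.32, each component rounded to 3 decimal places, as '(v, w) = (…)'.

(v, w) = (-1.899, 0.772)

t=0.000: state=(0.480, -0.500)
step 1 (dt=0.02): k1=(1.401, 0.174), k2=(1.410, 0.176), k3=(1.410, 0.176), k4=(1.419, 0.177); state += dt/6·(k1+2k2+2k3+k4)
t=0.020: state=(0.508, -0.496)
t=0.040: state=(0.537, -0.493)
t=0.060: state=(0.566, -0.489)
continuing one RK4 step at a time; state shown every 25 steps (Δt=0.5):
t=0.500: state=(1.237, -0.395)
t=1.000: state=(1.772, -0.259)
t=1.500: state=(1.932, -0.110)
t=2.000: state=(1.934, 0.035)
t=2.500: state=(1.896, 0.173)
t=3.000: state=(1.847, 0.304)
t=3.500: state=(1.796, 0.427)
t=4.000: state=(1.743, 0.542)
t=4.500: state=(1.689, 0.649)
t=5.000: state=(1.634, 0.750)
t=5.500: state=(1.577, 0.843)
t=6.000: state=(1.518, 0.930)
t=6.500: state=(1.457, 1.010)
t=7.000: state=(1.392, 1.083)
t=7.500: state=(1.324, 1.150)
t=8.000: state=(1.250, 1.211)
t=8.500: state=(1.169, 1.265)
t=9.000: state=(1.078, 1.313)
t=9.500: state=(0.973, 1.354)
t=10.000: state=(0.845, 1.386)
t=10.500: state=(0.682, 1.411)
t=11.000: state=(0.457, 1.424)
t=11.500: state=(0.118, 1.422)
t=12.000: state=(-0.424, 1.398)
t=12.500: state=(-1.175, 1.341)
t=13.000: state=(-1.759, 1.249)
t=13.500: state=(-1.955, 1.141)
t=14.000: state=(-1.977, 1.033)
t=14.500: state=(-1.954, 0.929)
t=15.000: state=(-1.921, 0.832)
t=15.320: state=(-1.899, 0.772)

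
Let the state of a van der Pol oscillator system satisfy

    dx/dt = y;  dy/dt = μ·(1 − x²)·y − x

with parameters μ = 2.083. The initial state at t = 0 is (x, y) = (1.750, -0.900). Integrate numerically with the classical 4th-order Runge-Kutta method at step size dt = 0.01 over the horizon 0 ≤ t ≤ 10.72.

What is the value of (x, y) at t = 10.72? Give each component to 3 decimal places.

t=0.000: state=(1.750, -0.900)
step 1 (dt=0.01): k1=(-0.900, 2.117), k2=(-0.889, 2.046), k3=(-0.890, 2.048), k4=(-0.880, 1.981); state += dt/6·(k1+2k2+2k3+k4)
t=0.010: state=(1.741, -0.880)
t=0.020: state=(1.732, -0.860)
t=0.030: state=(1.724, -0.842)
continuing one RK4 step at a time; state shown every 50 steps (Δt=0.5):
t=0.500: state=(1.411, -0.620)
t=1.000: state=(1.058, -0.849)
t=1.500: state=(0.460, -1.737)
t=2.000: state=(-0.993, -3.936)
t=2.500: state=(-2.016, -0.215)
t=3.000: state=(-1.937, 0.303)
t=3.500: state=(-1.767, 0.371)
t=4.000: state=(-1.563, 0.451)
t=4.500: state=(-1.305, 0.600)
t=5.000: state=(-0.931, 0.962)
t=5.500: state=(-0.203, 2.232)
t=6.000: state=(1.459, 3.250)
t=6.500: state=(2.019, -0.079)
t=7.000: state=(1.893, -0.325)
t=7.500: state=(1.715, -0.389)
t=8.000: state=(1.499, -0.482)
t=8.500: state=(1.219, -0.666)
t=9.000: state=(0.786, -1.159)
t=9.500: state=(-0.152, -2.969)
t=10.000: state=(-1.808, -1.803)
t=10.500: state=(-1.997, 0.218)
t=10.720: state=(-1.938, 0.300)

(x, y) = (-1.938, 0.300)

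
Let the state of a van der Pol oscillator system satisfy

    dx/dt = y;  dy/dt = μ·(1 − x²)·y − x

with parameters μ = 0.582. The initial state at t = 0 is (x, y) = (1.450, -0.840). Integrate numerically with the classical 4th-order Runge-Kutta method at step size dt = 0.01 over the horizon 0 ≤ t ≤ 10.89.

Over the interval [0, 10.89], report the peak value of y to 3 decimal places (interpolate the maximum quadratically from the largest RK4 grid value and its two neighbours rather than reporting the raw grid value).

t=0.000: state=(1.450, -0.840)
step 1 (dt=0.01): k1=(-0.840, -0.911), k2=(-0.845, -0.910), k3=(-0.845, -0.910), k4=(-0.849, -0.909); state += dt/6·(k1+2k2+2k3+k4)
t=0.010: state=(1.442, -0.849)
t=0.020: state=(1.433, -0.858)
t=0.030: state=(1.424, -0.867)
continuing one RK4 step at a time; state shown every 50 steps (Δt=0.5):
t=0.500: state=(0.915, -1.310)
t=1.000: state=(0.118, -1.896)
t=1.500: state=(-0.935, -2.152)
t=2.000: state=(-1.775, -1.012)
t=2.500: state=(-1.948, 0.193)
t=3.000: state=(-1.692, 0.769)
t=3.500: state=(-1.204, 1.185)
t=4.000: state=(-0.486, 1.720)
t=4.500: state=(0.524, 2.260)
t=5.000: state=(1.567, 1.612)
t=5.500: state=(1.991, 0.153)
t=6.000: state=(1.852, -0.605)
t=6.500: state=(1.441, -1.024)
t=7.000: state=(0.819, -1.487)
t=7.500: state=(-0.075, -2.100)
t=8.000: state=(-1.188, -2.107)
t=8.500: state=(-1.914, -0.689)
t=9.000: state=(-1.958, 0.371)
t=9.500: state=(-1.638, 0.863)
t=10.000: state=(-1.106, 1.277)
t=10.500: state=(-0.334, 1.843)
t=10.890: state=(0.476, 2.264)
largest grid value and its neighbours: y(4.560)=2.27563, y(4.570)=2.27618, y(4.580)=2.27608
parabola through these three points peaks at t≈4.574 with y≈2.27622

max y = 2.276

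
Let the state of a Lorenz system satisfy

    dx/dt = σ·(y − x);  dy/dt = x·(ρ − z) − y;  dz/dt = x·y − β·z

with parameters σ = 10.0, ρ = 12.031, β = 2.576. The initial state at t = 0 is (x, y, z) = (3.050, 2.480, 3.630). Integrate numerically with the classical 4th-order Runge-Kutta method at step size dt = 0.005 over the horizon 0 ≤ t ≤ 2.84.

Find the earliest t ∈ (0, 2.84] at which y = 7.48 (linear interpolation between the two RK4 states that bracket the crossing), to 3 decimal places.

t = 0.203

t=0.000: state=(3.050, 2.480, 3.630)
step 1 (dt=0.005): k1=(-5.700, 23.143, -1.787), k2=(-4.979, 22.979, -1.635), k3=(-5.001, 22.993, -1.633), k4=(-4.300, 22.843, -1.480); state += dt/6·(k1+2k2+2k3+k4)
t=0.005: state=(3.025, 2.595, 3.622)
t=0.010: state=(3.007, 2.709, 3.615)
t=0.015: state=(2.995, 2.821, 3.610)
continuing one RK4 step at a time; state shown every 20 steps (Δt=0.1):
t=0.100: state=(3.515, 4.745, 3.827)
t=0.200: state=(5.247, 7.395, 5.324)
next step: t=0.205: state=(5.355, 7.533, 5.453) — y has crossed 7.48
linear interpolation between t=0.200 (7.39459) and t=0.205 (7.53334) → t≈0.203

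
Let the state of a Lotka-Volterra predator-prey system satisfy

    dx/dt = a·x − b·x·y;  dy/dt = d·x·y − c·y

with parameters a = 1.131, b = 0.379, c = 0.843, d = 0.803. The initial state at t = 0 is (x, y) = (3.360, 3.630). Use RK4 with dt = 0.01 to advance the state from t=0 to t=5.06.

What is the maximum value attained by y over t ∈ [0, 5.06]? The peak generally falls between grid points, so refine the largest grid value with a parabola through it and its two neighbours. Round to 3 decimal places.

max y = 8.463

t=0.000: state=(3.360, 3.630)
step 1 (dt=0.01): k1=(-0.822, 6.734), k2=(-0.864, 6.784), k3=(-0.865, 6.784), k4=(-0.906, 6.834); state += dt/6·(k1+2k2+2k3+k4)
t=0.010: state=(3.351, 3.698)
t=0.020: state=(3.342, 3.767)
t=0.030: state=(3.332, 3.836)
continuing one RK4 step at a time; state shown every 20 steps (Δt=0.2):
t=0.200: state=(3.027, 5.145)
t=0.400: state=(2.416, 6.746)
t=0.600: state=(1.729, 7.946)
t=0.800: state=(1.159, 8.446)
t=1.000: state=(0.768, 8.310)
t=1.200: state=(0.522, 7.775)
t=1.400: state=(0.373, 7.051)
t=1.600: state=(0.282, 6.275)
t=1.800: state=(0.226, 5.521)
t=2.000: state=(0.192, 4.822)
t=2.200: state=(0.171, 4.194)
t=2.400: state=(0.159, 3.638)
t=2.600: state=(0.155, 3.152)
t=2.800: state=(0.155, 2.730)
t=3.000: state=(0.160, 2.365)
t=3.200: state=(0.170, 2.052)
t=3.400: state=(0.185, 1.784)
t=3.600: state=(0.204, 1.555)
t=3.800: state=(0.229, 1.360)
t=4.000: state=(0.261, 1.195)
t=4.200: state=(0.300, 1.056)
t=4.400: state=(0.349, 0.940)
t=4.600: state=(0.409, 0.844)
t=4.800: state=(0.483, 0.765)
t=5.000: state=(0.573, 0.704)
t=5.060: state=(0.603, 0.688)
largest grid value and its neighbours: y(0.840)=8.46273, y(0.850)=8.46315, y(0.860)=8.46210
parabola through these three points peaks at t≈0.848 with y≈8.46319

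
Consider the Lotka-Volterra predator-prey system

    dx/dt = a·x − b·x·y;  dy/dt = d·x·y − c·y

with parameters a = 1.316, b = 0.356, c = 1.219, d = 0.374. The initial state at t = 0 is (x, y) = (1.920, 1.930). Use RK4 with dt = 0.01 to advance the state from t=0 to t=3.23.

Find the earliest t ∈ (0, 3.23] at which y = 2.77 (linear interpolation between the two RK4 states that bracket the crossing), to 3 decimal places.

t=0.000: state=(1.920, 1.930)
step 1 (dt=0.01): k1=(1.208, -0.967), k2=(1.215, -0.960), k3=(1.215, -0.960), k4=(1.222, -0.953); state += dt/6·(k1+2k2+2k3+k4)
t=0.010: state=(1.932, 1.920)
t=0.020: state=(1.944, 1.911)
t=0.030: state=(1.957, 1.902)
continuing one RK4 step at a time; state shown every 20 steps (Δt=0.2):
t=0.200: state=(2.191, 1.763)
t=0.400: state=(2.526, 1.648)
t=0.600: state=(2.930, 1.583)
t=0.800: state=(3.408, 1.571)
t=1.000: state=(3.960, 1.621)
t=1.200: state=(4.572, 1.747)
t=1.400: state=(5.214, 1.974)
t=1.600: state=(5.824, 2.339)
t=1.760: state=(6.221, 2.761)
next step: t=1.770: state=(6.241, 2.792) — y has crossed 2.77
linear interpolation between t=1.760 (2.76129) and t=1.770 (2.79214) → t≈1.763

t = 1.763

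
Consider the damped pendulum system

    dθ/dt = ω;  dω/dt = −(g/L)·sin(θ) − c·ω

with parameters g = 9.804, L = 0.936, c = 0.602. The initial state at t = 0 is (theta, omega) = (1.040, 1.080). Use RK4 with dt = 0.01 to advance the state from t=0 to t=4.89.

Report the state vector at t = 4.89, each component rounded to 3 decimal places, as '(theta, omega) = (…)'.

(theta, omega) = (-0.177, -0.536)

t=0.000: state=(1.040, 1.080)
step 1 (dt=0.01): k1=(1.080, -9.683), k2=(1.032, -9.683), k3=(1.032, -9.681), k4=(0.983, -9.679); state += dt/6·(k1+2k2+2k3+k4)
t=0.010: state=(1.050, 0.983)
t=0.020: state=(1.060, 0.886)
t=0.030: state=(1.068, 0.790)
continuing one RK4 step at a time; state shown every 20 steps (Δt=0.2):
t=0.200: state=(1.066, -0.787)
t=0.400: state=(0.750, -2.273)
t=0.600: state=(0.212, -2.927)
t=0.800: state=(-0.343, -2.441)
t=1.000: state=(-0.709, -1.136)
t=1.200: state=(-0.784, 0.370)
t=1.400: state=(-0.580, 1.598)
t=1.600: state=(-0.190, 2.163)
t=1.800: state=(0.227, 1.863)
t=2.000: state=(0.511, 0.907)
t=2.200: state=(0.576, -0.250)
t=2.400: state=(0.426, -1.193)
t=2.600: state=(0.135, -1.609)
t=2.800: state=(-0.174, -1.374)
t=3.000: state=(-0.382, -0.651)
t=3.200: state=(-0.424, 0.225)
t=3.400: state=(-0.304, 0.921)
t=3.600: state=(-0.084, 1.201)
t=3.800: state=(0.143, 0.995)
t=4.000: state=(0.290, 0.437)
t=4.200: state=(0.312, -0.219)
t=4.400: state=(0.213, -0.720)
t=4.600: state=(0.046, -0.895)
t=4.800: state=(-0.120, -0.711)
t=4.890: state=(-0.177, -0.536)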